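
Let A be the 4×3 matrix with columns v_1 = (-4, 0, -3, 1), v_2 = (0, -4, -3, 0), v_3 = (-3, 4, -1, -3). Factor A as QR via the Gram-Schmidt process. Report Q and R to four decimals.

e_1 = v_1/‖v_1‖ = (-4, 0, -3, 1)/5.0990 = (-0.7845, 0.0000, -0.5883, 0.1961).
r_{12} = e_1·v_2 = 1.7650.
u_2 = v_2 − 1.7650·e_1 = (1.3846, -4.0000, -1.9615, -0.3462).
‖u_2‖ = 4.6781, so e_2 = (0.2960, -0.8550, -0.4193, -0.0740).
r_{13} = e_1·v_3 = 2.3534; r_{23} = e_2·v_3 = -3.6668.
u_3 = v_3 − 2.3534·e_1 + 3.6668·e_2 = (-0.0685, 0.8647, -1.1529, -3.7329).
‖u_3‖ = 4.0020, so e_3 = (-0.0171, 0.2161, -0.2881, -0.9328).

Q = [[-0.7845, 0.2960, -0.0171], [0.0000, -0.8550, 0.2161], [-0.5883, -0.4193, -0.2881], [0.1961, -0.0740, -0.9328]], R = [[5.0990, 1.7650, 2.3534], [0.0000, 4.6781, -3.6668], [0.0000, 0.0000, 4.0020]]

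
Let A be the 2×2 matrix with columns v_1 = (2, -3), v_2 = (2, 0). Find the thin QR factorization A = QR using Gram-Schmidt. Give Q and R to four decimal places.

v_1 = (2, -3); ‖v_1‖ = 3.6056, so q_1 = (0.5547, -0.8321).
q_1·v_2 = 0.5547·2 + (-0.8321)·0 = 1.1094.
u_2 = v_2 − 1.1094·q_1 = (1.3846, 0.9231).
‖u_2‖ = 1.6641, so q_2 = (0.8321, 0.5547).

Q = [[0.5547, 0.8321], [-0.8321, 0.5547]], R = [[3.6056, 1.1094], [0.0000, 1.6641]]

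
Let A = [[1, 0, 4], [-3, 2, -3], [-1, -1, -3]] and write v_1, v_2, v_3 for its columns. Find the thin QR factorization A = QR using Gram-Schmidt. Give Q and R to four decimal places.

v_1 = (1, -3, -1); ‖v_1‖ = 3.3166, so e_1 = (0.3015, -0.9045, -0.3015).
e_1·v_2 = 0.3015·0 + (-0.9045)·2 + (-0.3015)·(-1) = -1.5076.
u_2 = v_2 + 1.5076·e_1 = (0.4545, 0.6364, -1.4545).
‖u_2‖ = 1.6514, so e_2 = (0.2752, 0.3853, -0.8808).
e_1·v_3 = 0.3015·4 + (-0.9045)·(-3) + (-0.3015)·(-3) = 4.8242; e_2·v_3 = 0.2752·4 + 0.3853·(-3) + (-0.8808)·(-3) = 2.5873.
u_3 = v_3 − 4.8242·e_1 − 2.5873·e_2 = (1.8333, 0.3667, 0.7333).
‖u_3‖ = 2.0083, so e_3 = (0.9129, 0.1826, 0.3651).

Q = [[0.3015, 0.2752, 0.9129], [-0.9045, 0.3853, 0.1826], [-0.3015, -0.8808, 0.3651]], R = [[3.3166, -1.5076, 4.8242], [0.0000, 1.6514, 2.5873], [0.0000, 0.0000, 2.0083]]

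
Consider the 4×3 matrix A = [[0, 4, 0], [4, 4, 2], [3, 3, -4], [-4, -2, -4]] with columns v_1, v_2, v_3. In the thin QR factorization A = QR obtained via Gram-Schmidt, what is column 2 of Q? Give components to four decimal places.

v_1 = (0, 4, 3, -4); ‖v_1‖ = 6.4031, so e_1 = (0.0000, 0.6247, 0.4685, -0.6247).
e_1·v_2 = 0.0000·4 + 0.6247·4 + 0.4685·3 + (-0.6247)·(-2) = 5.1537.
u_2 = v_2 − 5.1537·e_1 = (4.0000, 0.7805, 0.5854, 1.2195).
‖u_2‖ = 4.2941, so e_2 = (0.9315, 0.1818, 0.1363, 0.2840).

e_2 = (0.9315, 0.1818, 0.1363, 0.2840)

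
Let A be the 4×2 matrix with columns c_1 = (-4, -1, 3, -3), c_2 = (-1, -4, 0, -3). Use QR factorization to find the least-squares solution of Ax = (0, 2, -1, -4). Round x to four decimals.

c_1 = (-4, -1, 3, -3); ‖c_1‖ = 5.9161, so e_1 = (-0.6761, -0.1690, 0.5071, -0.5071).
e_1·c_2 = (-0.6761)·(-1) + (-0.1690)·(-4) + 0.5071·0 + (-0.5071)·(-3) = 2.8735.
u_2 = c_2 − 2.8735·e_1 = (0.9429, -3.5143, -1.4571, -1.5429).
‖u_2‖ = 4.2122, so e_2 = (0.2238, -0.8343, -0.3459, -0.3663).
Qᵀb = (1.1832, 0.1424).
Back-substitute: x_2 = 0.1424/4.2122 = 0.0338.
x_1 = (1.1832 − 2.8735·0.0338)/5.9161 = 0.1836.

x = (0.1836, 0.0338)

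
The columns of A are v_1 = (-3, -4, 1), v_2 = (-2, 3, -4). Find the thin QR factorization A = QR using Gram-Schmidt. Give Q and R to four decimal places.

Q = [[-0.5883, -0.6288], [-0.7845, 0.2914], [0.1961, -0.7209]], R = [[5.0990, -1.9612], [0.0000, 5.0154]]

q_1 = v_1/‖v_1‖ = (-3, -4, 1)/5.0990 = (-0.5883, -0.7845, 0.1961).
r_{12} = q_1·v_2 = -1.9612.
u_2 = v_2 + 1.9612·q_1 = (-3.1538, 1.4615, -3.6154).
‖u_2‖ = 5.0154, so q_2 = (-0.6288, 0.2914, -0.7209).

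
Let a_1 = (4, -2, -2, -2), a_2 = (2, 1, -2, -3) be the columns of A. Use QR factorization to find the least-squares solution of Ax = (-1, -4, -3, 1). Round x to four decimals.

x = (0.7742, -0.8548)

q_1 = a_1/‖a_1‖ = (4, -2, -2, -2)/5.2915 = (0.7559, -0.3780, -0.3780, -0.3780).
r_{12} = q_1·a_2 = 3.0237.
u_2 = a_2 − 3.0237·q_1 = (-0.2857, 2.1429, -0.8571, -1.8571).
‖u_2‖ = 2.9761, so q_2 = (-0.0960, 0.7200, -0.2880, -0.6240).
Qᵀb = (1.5119, -2.5441).
Back-substitute: x_2 = -2.5441/2.9761 = -0.8548.
x_1 = (1.5119 − 3.0237·(-0.8548))/5.2915 = 0.7742.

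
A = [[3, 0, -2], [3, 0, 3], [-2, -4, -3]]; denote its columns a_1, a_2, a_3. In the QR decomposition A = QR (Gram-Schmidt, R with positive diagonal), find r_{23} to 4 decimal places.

r_{23} = 2.4121

q_1 = a_1/‖a_1‖ = (3, 3, -2)/4.6904 = (0.6396, 0.6396, -0.4264).
r_{12} = q_1·a_2 = 1.7056.
u_2 = a_2 − 1.7056·q_1 = (-1.0909, -1.0909, -3.2727).
‖u_2‖ = 3.6181, so q_2 = (-0.3015, -0.3015, -0.9045).
r_{23} = q_2·a_3 = 2.4121.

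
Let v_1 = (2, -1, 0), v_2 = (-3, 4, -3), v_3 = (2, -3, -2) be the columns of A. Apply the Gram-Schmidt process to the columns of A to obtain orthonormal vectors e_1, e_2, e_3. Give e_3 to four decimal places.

e_1 = v_1/‖v_1‖ = (2, -1, 0)/2.2361 = (0.8944, -0.4472, 0.0000).
r_{12} = e_1·v_2 = -4.4721.
u_2 = v_2 + 4.4721·e_1 = (1.0000, 2.0000, -3.0000).
‖u_2‖ = 3.7417, so e_2 = (0.2673, 0.5345, -0.8018).
r_{13} = e_1·v_3 = 3.1305; r_{23} = e_2·v_3 = 0.5345.
u_3 = v_3 − 3.1305·e_1 − 0.5345·e_2 = (-0.9429, -1.8857, -1.5714).
‖u_3‖ = 2.6295, so e_3 = (-0.3586, -0.7171, -0.5976).

e_3 = (-0.3586, -0.7171, -0.5976)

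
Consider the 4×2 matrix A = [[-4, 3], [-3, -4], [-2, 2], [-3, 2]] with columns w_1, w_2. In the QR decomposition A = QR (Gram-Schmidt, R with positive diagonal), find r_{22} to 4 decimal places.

r_{22} = 5.5108

w_1 = (-4, -3, -2, -3); ‖w_1‖ = 6.1644, so q_1 = (-0.6489, -0.4867, -0.3244, -0.4867).
q_1·w_2 = (-0.6489)·3 + (-0.4867)·(-4) + (-0.3244)·2 + (-0.4867)·2 = -1.6222.
u_2 = w_2 + 1.6222·q_1 = (1.9474, -4.7895, 1.4737, 1.2105).
r_{22} = ‖u_2‖ = 5.5108.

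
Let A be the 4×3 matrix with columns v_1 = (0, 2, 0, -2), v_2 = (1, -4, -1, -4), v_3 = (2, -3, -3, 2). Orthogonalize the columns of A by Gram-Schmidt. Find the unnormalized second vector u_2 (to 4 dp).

v_1 = (0, 2, 0, -2); ‖v_1‖ = 2.8284, so q_1 = (0.0000, 0.7071, 0.0000, -0.7071).
q_1·v_2 = 0.0000·1 + 0.7071·(-4) + 0.0000·(-1) + (-0.7071)·(-4) = 0.0000.
u_2 = v_2 + 0.0000·q_1 = (1.0000, -4.0000, -1.0000, -4.0000).

u_2 = (1.0000, -4.0000, -1.0000, -4.0000)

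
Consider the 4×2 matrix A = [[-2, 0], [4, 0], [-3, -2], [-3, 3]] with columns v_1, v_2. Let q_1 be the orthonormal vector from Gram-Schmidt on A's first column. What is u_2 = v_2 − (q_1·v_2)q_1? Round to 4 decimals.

v_1 = (-2, 4, -3, -3); ‖v_1‖ = 6.1644, so q_1 = (-0.3244, 0.6489, -0.4867, -0.4867).
q_1·v_2 = (-0.3244)·0 + 0.6489·0 + (-0.4867)·(-2) + (-0.4867)·3 = -0.4867.
u_2 = v_2 + 0.4867·q_1 = (-0.1579, 0.3158, -2.2368, 2.7632).

u_2 = (-0.1579, 0.3158, -2.2368, 2.7632)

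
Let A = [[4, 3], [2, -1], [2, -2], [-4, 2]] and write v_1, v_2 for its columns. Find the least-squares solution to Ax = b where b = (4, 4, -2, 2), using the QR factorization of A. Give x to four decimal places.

x = (0.3464, 0.9274)

e_1 = v_1/‖v_1‖ = (4, 2, 2, -4)/6.3246 = (0.6325, 0.3162, 0.3162, -0.6325).
r_{12} = e_1·v_2 = -0.3162.
u_2 = v_2 + 0.3162·e_1 = (3.2000, -0.9000, -1.9000, 1.8000).
‖u_2‖ = 4.2308, so e_2 = (0.7564, -0.2127, -0.4491, 0.4254).
Qᵀb = (1.8974, 3.9236).
Back-substitute: x_2 = 3.9236/4.2308 = 0.9274.
x_1 = (1.8974 + 0.3162·0.9274)/6.3246 = 0.3464.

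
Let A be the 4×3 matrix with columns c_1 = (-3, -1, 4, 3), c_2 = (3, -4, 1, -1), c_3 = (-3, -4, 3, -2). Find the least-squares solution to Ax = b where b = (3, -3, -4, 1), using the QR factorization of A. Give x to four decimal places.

c_1 = (-3, -1, 4, 3); ‖c_1‖ = 5.9161, so e_1 = (-0.5071, -0.1690, 0.6761, 0.5071).
e_1·c_2 = (-0.5071)·3 + (-0.1690)·(-4) + 0.6761·1 + 0.5071·(-1) = -0.6761.
u_2 = c_2 + 0.6761·e_1 = (2.6571, -4.1143, 1.4571, -0.6571).
‖u_2‖ = 5.1520, so e_2 = (0.5158, -0.7986, 0.2828, -0.1276).
e_1·c_3 = (-0.5071)·(-3) + (-0.1690)·(-4) + 0.6761·3 + 0.5071·(-2) = 3.2116; e_2·c_3 = 0.5158·(-3) + (-0.7986)·(-4) + 0.2828·3 + (-0.1276)·(-2) = 2.7507.
u_3 = c_3 − 3.2116·e_1 − 2.7507·e_2 = (-2.7901, -1.2605, 0.0506, -3.2777).
‖u_3‖ = 4.4855, so e_3 = (-0.6220, -0.2810, 0.0113, -0.7307).
Qᵀb = (-3.2116, 2.6841, -1.7989).
Back-substitute: x_3 = -1.7989/4.4855 = -0.4010.
x_2 = (2.6841 − 2.7507·(-0.4010))/5.1520 = 0.7351.
x_1 = (-3.2116 + 0.6761·0.7351 − 3.2116·(-0.4010))/5.9161 = -0.2411.

x = (-0.2411, 0.7351, -0.4010)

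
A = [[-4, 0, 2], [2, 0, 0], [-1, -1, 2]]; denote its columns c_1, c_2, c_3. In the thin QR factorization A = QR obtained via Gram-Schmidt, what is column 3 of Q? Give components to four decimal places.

c_1 = (-4, 2, -1); ‖c_1‖ = 4.5826, so q_1 = (-0.8729, 0.4364, -0.2182).
q_1·c_2 = (-0.8729)·0 + 0.4364·0 + (-0.2182)·(-1) = 0.2182.
u_2 = c_2 − 0.2182·q_1 = (0.1905, -0.0952, -0.9524).
‖u_2‖ = 0.9759, so q_2 = (0.1952, -0.0976, -0.9759).
q_1·c_3 = (-0.8729)·2 + 0.4364·0 + (-0.2182)·2 = -2.1822; q_2·c_3 = 0.1952·2 + (-0.0976)·0 + (-0.9759)·2 = -1.5614.
u_3 = c_3 + 2.1822·q_1 + 1.5614·q_2 = (0.4000, 0.8000, 0.0000).
‖u_3‖ = 0.8944, so q_3 = (0.4472, 0.8944, 0.0000).

q_3 = (0.4472, 0.8944, 0.0000)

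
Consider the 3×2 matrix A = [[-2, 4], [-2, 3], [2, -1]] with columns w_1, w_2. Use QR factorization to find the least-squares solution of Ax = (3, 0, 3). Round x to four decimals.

x = (2.5714, 1.9286)

w_1 = (-2, -2, 2); ‖w_1‖ = 3.4641, so e_1 = (-0.5774, -0.5774, 0.5774).
e_1·w_2 = (-0.5774)·4 + (-0.5774)·3 + 0.5774·(-1) = -4.6188.
u_2 = w_2 + 4.6188·e_1 = (1.3333, 0.3333, 1.6667).
‖u_2‖ = 2.1602, so e_2 = (0.6172, 0.1543, 0.7715).
Qᵀb = (0.0000, 4.1662).
Back-substitute: x_2 = 4.1662/2.1602 = 1.9286.
x_1 = (0.0000 + 4.6188·1.9286)/3.4641 = 2.5714.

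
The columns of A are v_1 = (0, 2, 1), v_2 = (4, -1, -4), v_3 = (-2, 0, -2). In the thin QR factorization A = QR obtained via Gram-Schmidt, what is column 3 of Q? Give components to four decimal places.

q_3 = (-0.6163, 0.3522, -0.7044)

v_1 = (0, 2, 1); ‖v_1‖ = 2.2361, so q_1 = (0.0000, 0.8944, 0.4472).
q_1·v_2 = 0.0000·4 + 0.8944·(-1) + 0.4472·(-4) = -2.6833.
u_2 = v_2 + 2.6833·q_1 = (4.0000, 1.4000, -2.8000).
‖u_2‖ = 5.0794, so q_2 = (0.7875, 0.2756, -0.5512).
q_1·v_3 = 0.0000·(-2) + 0.8944·0 + 0.4472·(-2) = -0.8944; q_2·v_3 = 0.7875·(-2) + 0.2756·0 + (-0.5512)·(-2) = -0.4725.
u_3 = v_3 + 0.8944·q_1 + 0.4725·q_2 = (-1.6279, 0.9302, -1.8605).
‖u_3‖ = 2.6414, so q_3 = (-0.6163, 0.3522, -0.7044).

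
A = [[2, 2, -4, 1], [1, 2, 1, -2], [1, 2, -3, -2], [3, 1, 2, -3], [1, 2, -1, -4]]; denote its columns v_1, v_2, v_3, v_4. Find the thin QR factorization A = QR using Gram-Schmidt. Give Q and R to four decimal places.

q_1 = v_1/‖v_1‖ = (2, 1, 1, 3, 1)/4.0000 = (0.5000, 0.2500, 0.2500, 0.7500, 0.2500).
r_{12} = q_1·v_2 = 3.2500.
u_2 = v_2 − 3.2500·q_1 = (0.3750, 1.1875, 1.1875, -1.4375, 1.1875).
‖u_2‖ = 2.5372, so q_2 = (0.1478, 0.4680, 0.4680, -0.5666, 0.4680).
r_{13} = q_1·v_3 = -1.2500; r_{23} = q_2·v_3 = -3.1284.
u_3 = v_3 + 1.2500·q_1 + 3.1284·q_2 = (-2.9126, 2.7767, -1.2233, 1.1650, 0.7767).
‖u_3‖ = 4.4329, so q_3 = (-0.6570, 0.6264, -0.2760, 0.2628, 0.1752).
r_{14} = q_1·v_4 = -3.7500; r_{24} = q_2·v_4 = -1.8968; r_{34} = q_3·v_4 = -2.8472.
u_4 = v_4 + 3.7500·q_1 + 1.8968·q_2 + 2.8472·q_3 = (1.2846, 1.6087, -0.9605, -0.5138, -1.6759).
‖u_4‖ = 2.8694, so q_4 = (0.4477, 0.5606, -0.3347, -0.1791, -0.5841).

Q = [[0.5000, 0.1478, -0.6570, 0.4477], [0.2500, 0.4680, 0.6264, 0.5606], [0.2500, 0.4680, -0.2760, -0.3347], [0.7500, -0.5666, 0.2628, -0.1791], [0.2500, 0.4680, 0.1752, -0.5841]], R = [[4.0000, 3.2500, -1.2500, -3.7500], [0.0000, 2.5372, -3.1284, -1.8968], [0.0000, 0.0000, 4.4329, -2.8472], [0.0000, 0.0000, 0.0000, 2.8694]]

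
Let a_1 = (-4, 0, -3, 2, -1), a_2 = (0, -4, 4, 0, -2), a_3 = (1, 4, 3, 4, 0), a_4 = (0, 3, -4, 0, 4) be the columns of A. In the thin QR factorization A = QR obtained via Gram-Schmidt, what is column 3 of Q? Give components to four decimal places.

q_3 = (0.0161, 0.5215, 0.4765, 0.7018, -0.0901)

a_1 = (-4, 0, -3, 2, -1); ‖a_1‖ = 5.4772, so q_1 = (-0.7303, 0.0000, -0.5477, 0.3651, -0.1826).
q_1·a_2 = (-0.7303)·0 + 0.0000·(-4) + (-0.5477)·4 + 0.3651·0 + (-0.1826)·(-2) = -1.8257.
u_2 = a_2 + 1.8257·q_1 = (-1.3333, -4.0000, 3.0000, 0.6667, -2.3333).
‖u_2‖ = 5.7155, so q_2 = (-0.2333, -0.6999, 0.5249, 0.1166, -0.4082).
q_1·a_3 = (-0.7303)·1 + 0.0000·4 + (-0.5477)·3 + 0.3651·4 + (-0.1826)·0 = -0.9129; q_2·a_3 = (-0.2333)·1 + (-0.6999)·4 + 0.5249·3 + 0.1166·4 + (-0.4082)·0 = -0.9915.
u_3 = a_3 + 0.9129·q_1 + 0.9915·q_2 = (0.1020, 3.3061, 3.0204, 4.4490, -0.5714).
‖u_3‖ = 6.3391, so q_3 = (0.0161, 0.5215, 0.4765, 0.7018, -0.0901).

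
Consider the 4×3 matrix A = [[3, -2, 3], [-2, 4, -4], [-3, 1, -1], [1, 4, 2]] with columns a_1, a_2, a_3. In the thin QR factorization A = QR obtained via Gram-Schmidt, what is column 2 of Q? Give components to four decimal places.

a_1 = (3, -2, -3, 1); ‖a_1‖ = 4.7958, so q_1 = (0.6255, -0.4170, -0.6255, 0.2085).
q_1·a_2 = 0.6255·(-2) + (-0.4170)·4 + (-0.6255)·1 + 0.2085·4 = -2.7107.
u_2 = a_2 + 2.7107·q_1 = (-0.3043, 2.8696, -0.6957, 4.5652).
‖u_2‖ = 5.4454, so q_2 = (-0.0559, 0.5270, -0.1278, 0.8384).

q_2 = (-0.0559, 0.5270, -0.1278, 0.8384)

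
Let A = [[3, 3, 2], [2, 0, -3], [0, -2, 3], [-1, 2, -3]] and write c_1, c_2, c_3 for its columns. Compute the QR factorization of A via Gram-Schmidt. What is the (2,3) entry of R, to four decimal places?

r_{23} = -2.0412

q_1 = c_1/‖c_1‖ = (3, 2, 0, -1)/3.7417 = (0.8018, 0.5345, 0.0000, -0.2673).
r_{12} = q_1·c_2 = 1.8708.
u_2 = c_2 − 1.8708·q_1 = (1.5000, -1.0000, -2.0000, 2.5000).
‖u_2‖ = 3.6742, so q_2 = (0.4082, -0.2722, -0.5443, 0.6804).
r_{23} = q_2·c_3 = -2.0412.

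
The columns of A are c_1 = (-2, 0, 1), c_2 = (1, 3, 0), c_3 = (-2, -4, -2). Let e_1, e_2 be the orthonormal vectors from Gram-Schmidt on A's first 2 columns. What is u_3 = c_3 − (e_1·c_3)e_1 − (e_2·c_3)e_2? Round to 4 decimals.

c_1 = (-2, 0, 1); ‖c_1‖ = 2.2361, so e_1 = (-0.8944, 0.0000, 0.4472).
e_1·c_2 = (-0.8944)·1 + 0.0000·3 + 0.4472·0 = -0.8944.
u_2 = c_2 + 0.8944·e_1 = (0.2000, 3.0000, 0.4000).
‖u_2‖ = 3.0332, so e_2 = (0.0659, 0.9891, 0.1319).
e_1·c_3 = (-0.8944)·(-2) + 0.0000·(-4) + 0.4472·(-2) = 0.8944; e_2·c_3 = 0.0659·(-2) + 0.9891·(-4) + 0.1319·(-2) = -4.3519.
u_3 = c_3 − 0.8944·e_1 + 4.3519·e_2 = (-0.9130, 0.3043, -1.8261).

u_3 = (-0.9130, 0.3043, -1.8261)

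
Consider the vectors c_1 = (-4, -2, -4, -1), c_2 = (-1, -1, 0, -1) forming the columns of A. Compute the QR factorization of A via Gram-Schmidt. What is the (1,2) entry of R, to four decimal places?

q_1 = c_1/‖c_1‖ = (-4, -2, -4, -1)/6.0828 = (-0.6576, -0.3288, -0.6576, -0.1644).
r_{12} = q_1·c_2 = 1.1508.

r_{12} = 1.1508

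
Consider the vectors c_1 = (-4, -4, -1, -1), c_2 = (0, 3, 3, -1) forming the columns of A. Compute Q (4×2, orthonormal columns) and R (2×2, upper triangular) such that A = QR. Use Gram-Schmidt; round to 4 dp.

Q = [[-0.6860, -0.4527], [-0.6860, 0.3719], [-0.1715, 0.7114], [-0.1715, -0.3881]], R = [[5.8310, -2.4010], [0.0000, 3.6380]]

c_1 = (-4, -4, -1, -1); ‖c_1‖ = 5.8310, so e_1 = (-0.6860, -0.6860, -0.1715, -0.1715).
e_1·c_2 = (-0.6860)·0 + (-0.6860)·3 + (-0.1715)·3 + (-0.1715)·(-1) = -2.4010.
u_2 = c_2 + 2.4010·e_1 = (-1.6471, 1.3529, 2.5882, -1.4118).
‖u_2‖ = 3.6380, so e_2 = (-0.4527, 0.3719, 0.7114, -0.3881).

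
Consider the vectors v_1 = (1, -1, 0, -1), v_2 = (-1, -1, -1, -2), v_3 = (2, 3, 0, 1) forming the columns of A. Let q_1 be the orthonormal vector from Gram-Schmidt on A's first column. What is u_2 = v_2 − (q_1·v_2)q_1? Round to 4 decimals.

u_2 = (-1.6667, -0.3333, -1.0000, -1.3333)

v_1 = (1, -1, 0, -1); ‖v_1‖ = 1.7321, so q_1 = (0.5774, -0.5774, 0.0000, -0.5774).
q_1·v_2 = 0.5774·(-1) + (-0.5774)·(-1) + 0.0000·(-1) + (-0.5774)·(-2) = 1.1547.
u_2 = v_2 − 1.1547·q_1 = (-1.6667, -0.3333, -1.0000, -1.3333).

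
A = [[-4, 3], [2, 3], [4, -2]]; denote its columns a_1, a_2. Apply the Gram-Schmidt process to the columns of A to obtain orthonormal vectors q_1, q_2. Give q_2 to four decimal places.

a_1 = (-4, 2, 4); ‖a_1‖ = 6.0000, so q_1 = (-0.6667, 0.3333, 0.6667).
q_1·a_2 = (-0.6667)·3 + 0.3333·3 + 0.6667·(-2) = -2.3333.
u_2 = a_2 + 2.3333·q_1 = (1.4444, 3.7778, -0.4444).
‖u_2‖ = 4.0689, so q_2 = (0.3550, 0.9285, -0.1092).

q_2 = (0.3550, 0.9285, -0.1092)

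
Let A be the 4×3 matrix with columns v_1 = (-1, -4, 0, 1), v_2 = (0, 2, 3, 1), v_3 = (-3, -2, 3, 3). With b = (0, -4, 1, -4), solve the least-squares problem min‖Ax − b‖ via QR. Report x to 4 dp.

x = (2.0881, 1.1242, -1.2654)

v_1 = (-1, -4, 0, 1); ‖v_1‖ = 4.2426, so q_1 = (-0.2357, -0.9428, 0.0000, 0.2357).
q_1·v_2 = (-0.2357)·0 + (-0.9428)·2 + 0.0000·3 + 0.2357·1 = -1.6499.
u_2 = v_2 + 1.6499·q_1 = (-0.3889, 0.4444, 3.0000, 1.3889).
‖u_2‖ = 3.3582, so q_2 = (-0.1158, 0.1323, 0.8933, 0.4136).
q_1·v_3 = (-0.2357)·(-3) + (-0.9428)·(-2) + 0.0000·3 + 0.2357·3 = 3.2998; q_2·v_3 = (-0.1158)·(-3) + 0.1323·(-2) + 0.8933·3 + 0.4136·3 = 4.0034.
u_3 = v_3 − 3.2998·q_1 − 4.0034·q_2 = (-1.7586, 0.5813, -0.5764, 0.5665).
‖u_3‖ = 2.0208, so q_3 = (-0.8702, 0.2876, -0.2852, 0.2803).
Qᵀb = (2.8284, -1.2904, -2.5571).
Back-substitute: x_3 = -2.5571/2.0208 = -1.2654.
x_2 = (-1.2904 − 4.0034·(-1.2654))/3.3582 = 1.1242.
x_1 = (2.8284 + 1.6499·1.1242 − 3.2998·(-1.2654))/4.2426 = 2.0881.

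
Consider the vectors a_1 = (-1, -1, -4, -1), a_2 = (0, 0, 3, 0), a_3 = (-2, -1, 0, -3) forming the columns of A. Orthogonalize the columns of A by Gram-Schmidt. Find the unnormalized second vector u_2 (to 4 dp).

u_2 = (-0.6316, -0.6316, 0.4737, -0.6316)

a_1 = (-1, -1, -4, -1); ‖a_1‖ = 4.3589, so e_1 = (-0.2294, -0.2294, -0.9177, -0.2294).
e_1·a_2 = (-0.2294)·0 + (-0.2294)·0 + (-0.9177)·3 + (-0.2294)·0 = -2.7530.
u_2 = a_2 + 2.7530·e_1 = (-0.6316, -0.6316, 0.4737, -0.6316).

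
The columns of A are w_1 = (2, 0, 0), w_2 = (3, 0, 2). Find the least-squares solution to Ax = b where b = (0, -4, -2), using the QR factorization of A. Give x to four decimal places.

x = (1.5000, -1.0000)

q_1 = w_1/‖w_1‖ = (2, 0, 0)/2.0000 = (1.0000, 0.0000, 0.0000).
r_{12} = q_1·w_2 = 3.0000.
u_2 = w_2 − 3.0000·q_1 = (0.0000, 0.0000, 2.0000).
‖u_2‖ = 2.0000, so q_2 = (0.0000, 0.0000, 1.0000).
Qᵀb = (0.0000, -2.0000).
Back-substitute: x_2 = -2.0000/2.0000 = -1.0000.
x_1 = (0.0000 − 3.0000·(-1.0000))/2.0000 = 1.5000.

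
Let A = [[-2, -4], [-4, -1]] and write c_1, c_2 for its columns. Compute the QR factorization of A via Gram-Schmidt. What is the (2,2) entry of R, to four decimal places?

c_1 = (-2, -4); ‖c_1‖ = 4.4721, so e_1 = (-0.4472, -0.8944).
e_1·c_2 = (-0.4472)·(-4) + (-0.8944)·(-1) = 2.6833.
u_2 = c_2 − 2.6833·e_1 = (-2.8000, 1.4000).
r_{22} = ‖u_2‖ = 3.1305.

r_{22} = 3.1305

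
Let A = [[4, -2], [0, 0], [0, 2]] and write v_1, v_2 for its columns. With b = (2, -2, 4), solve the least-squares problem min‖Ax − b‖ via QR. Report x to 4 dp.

v_1 = (4, 0, 0); ‖v_1‖ = 4.0000, so e_1 = (1.0000, 0.0000, 0.0000).
e_1·v_2 = 1.0000·(-2) + 0.0000·0 + 0.0000·2 = -2.0000.
u_2 = v_2 + 2.0000·e_1 = (0.0000, 0.0000, 2.0000).
‖u_2‖ = 2.0000, so e_2 = (0.0000, 0.0000, 1.0000).
Qᵀb = (2.0000, 4.0000).
Back-substitute: x_2 = 4.0000/2.0000 = 2.0000.
x_1 = (2.0000 + 2.0000·2.0000)/4.0000 = 1.5000.

x = (1.5000, 2.0000)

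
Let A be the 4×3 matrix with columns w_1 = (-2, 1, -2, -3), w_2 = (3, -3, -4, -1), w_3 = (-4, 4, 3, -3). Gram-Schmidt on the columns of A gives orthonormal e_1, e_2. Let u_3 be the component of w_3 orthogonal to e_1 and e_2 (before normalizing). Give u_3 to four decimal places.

u_3 = (0.8786, 0.0655, 0.9010, -1.1645)

w_1 = (-2, 1, -2, -3); ‖w_1‖ = 4.2426, so e_1 = (-0.4714, 0.2357, -0.4714, -0.7071).
e_1·w_2 = (-0.4714)·3 + 0.2357·(-3) + (-0.4714)·(-4) + (-0.7071)·(-1) = 0.4714.
u_2 = w_2 − 0.4714·e_1 = (3.2222, -3.1111, -3.7778, -0.6667).
‖u_2‖ = 5.8973, so e_2 = (0.5464, -0.5276, -0.6406, -0.1130).
e_1·w_3 = (-0.4714)·(-4) + 0.2357·4 + (-0.4714)·3 + (-0.7071)·(-3) = 3.5355; e_2·w_3 = 0.5464·(-4) + (-0.5276)·4 + (-0.6406)·3 + (-0.1130)·(-3) = -5.8784.
u_3 = w_3 − 3.5355·e_1 + 5.8784·e_2 = (0.8786, 0.0655, 0.9010, -1.1645).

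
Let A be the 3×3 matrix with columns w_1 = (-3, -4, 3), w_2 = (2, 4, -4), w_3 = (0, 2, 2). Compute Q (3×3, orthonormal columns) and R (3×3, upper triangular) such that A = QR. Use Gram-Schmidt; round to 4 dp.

Q = [[-0.5145, -0.7071, -0.4851], [-0.6860, 0.0000, 0.7276], [0.5145, -0.7071, 0.4851]], R = [[5.8310, -5.8310, -0.3430], [0.0000, 1.4142, -1.4142], [0.0000, 0.0000, 2.4254]]

w_1 = (-3, -4, 3); ‖w_1‖ = 5.8310, so e_1 = (-0.5145, -0.6860, 0.5145).
e_1·w_2 = (-0.5145)·2 + (-0.6860)·4 + 0.5145·(-4) = -5.8310.
u_2 = w_2 + 5.8310·e_1 = (-1.0000, 0.0000, -1.0000).
‖u_2‖ = 1.4142, so e_2 = (-0.7071, 0.0000, -0.7071).
e_1·w_3 = (-0.5145)·0 + (-0.6860)·2 + 0.5145·2 = -0.3430; e_2·w_3 = (-0.7071)·0 + 0.0000·2 + (-0.7071)·2 = -1.4142.
u_3 = w_3 + 0.3430·e_1 + 1.4142·e_2 = (-1.1765, 1.7647, 1.1765).
‖u_3‖ = 2.4254, so e_3 = (-0.4851, 0.7276, 0.4851).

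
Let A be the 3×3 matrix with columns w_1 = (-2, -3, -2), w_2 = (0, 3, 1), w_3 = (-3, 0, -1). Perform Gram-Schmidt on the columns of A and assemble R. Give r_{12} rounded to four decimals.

q_1 = w_1/‖w_1‖ = (-2, -3, -2)/4.1231 = (-0.4851, -0.7276, -0.4851).
r_{12} = q_1·w_2 = -2.6679.

r_{12} = -2.6679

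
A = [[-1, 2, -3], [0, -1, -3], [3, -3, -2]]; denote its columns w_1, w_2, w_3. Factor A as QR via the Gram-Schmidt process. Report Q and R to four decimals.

q_1 = w_1/‖w_1‖ = (-1, 0, 3)/3.1623 = (-0.3162, 0.0000, 0.9487).
r_{12} = q_1·w_2 = -3.4785.
u_2 = w_2 + 3.4785·q_1 = (0.9000, -1.0000, 0.3000).
‖u_2‖ = 1.3784, so q_2 = (0.6529, -0.7255, 0.2176).
r_{13} = q_1·w_3 = -0.9487; r_{23} = q_2·w_3 = -0.2176.
u_3 = w_3 + 0.9487·q_1 + 0.2176·q_2 = (-3.1579, -3.1579, -1.0526).
‖u_3‖ = 4.5883, so q_3 = (-0.6882, -0.6882, -0.2294).

Q = [[-0.3162, 0.6529, -0.6882], [0.0000, -0.7255, -0.6882], [0.9487, 0.2176, -0.2294]], R = [[3.1623, -3.4785, -0.9487], [0.0000, 1.3784, -0.2176], [0.0000, 0.0000, 4.5883]]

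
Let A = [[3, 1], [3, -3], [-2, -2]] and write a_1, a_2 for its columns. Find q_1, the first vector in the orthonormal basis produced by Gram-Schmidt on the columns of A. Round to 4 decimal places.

q_1 = (0.6396, 0.6396, -0.4264)

q_1 = a_1/‖a_1‖ = (3, 3, -2)/4.6904 = (0.6396, 0.6396, -0.4264).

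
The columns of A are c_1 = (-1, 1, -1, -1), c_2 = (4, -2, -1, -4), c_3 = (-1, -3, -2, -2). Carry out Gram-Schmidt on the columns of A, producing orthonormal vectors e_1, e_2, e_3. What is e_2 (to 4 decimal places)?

e_1 = c_1/‖c_1‖ = (-1, 1, -1, -1)/2.0000 = (-0.5000, 0.5000, -0.5000, -0.5000).
r_{12} = e_1·c_2 = -0.5000.
u_2 = c_2 + 0.5000·e_1 = (3.7500, -1.7500, -1.2500, -4.2500).
‖u_2‖ = 6.0622, so e_2 = (0.6186, -0.2887, -0.2062, -0.7011).

e_2 = (0.6186, -0.2887, -0.2062, -0.7011)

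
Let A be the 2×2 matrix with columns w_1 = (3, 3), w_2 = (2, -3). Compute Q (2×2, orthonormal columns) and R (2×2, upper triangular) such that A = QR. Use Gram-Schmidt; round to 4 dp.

Q = [[0.7071, 0.7071], [0.7071, -0.7071]], R = [[4.2426, -0.7071], [0.0000, 3.5355]]

w_1 = (3, 3); ‖w_1‖ = 4.2426, so q_1 = (0.7071, 0.7071).
q_1·w_2 = 0.7071·2 + 0.7071·(-3) = -0.7071.
u_2 = w_2 + 0.7071·q_1 = (2.5000, -2.5000).
‖u_2‖ = 3.5355, so q_2 = (0.7071, -0.7071).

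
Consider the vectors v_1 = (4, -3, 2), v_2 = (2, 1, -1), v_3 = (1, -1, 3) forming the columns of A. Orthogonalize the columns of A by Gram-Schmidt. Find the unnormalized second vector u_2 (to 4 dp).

e_1 = v_1/‖v_1‖ = (4, -3, 2)/5.3852 = (0.7428, -0.5571, 0.3714).
r_{12} = e_1·v_2 = 0.5571.
u_2 = v_2 − 0.5571·e_1 = (1.5862, 1.3103, -1.2069).

u_2 = (1.5862, 1.3103, -1.2069)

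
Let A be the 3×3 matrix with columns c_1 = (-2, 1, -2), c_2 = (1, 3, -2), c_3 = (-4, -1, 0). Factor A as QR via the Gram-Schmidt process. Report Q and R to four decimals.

Q = [[-0.6667, 0.6302, -0.3980], [0.3333, 0.7297, 0.5970], [-0.6667, -0.2653, 0.6965]], R = [[3.0000, 1.6667, 2.3333], [0.0000, 3.3500, -3.2505], [0.0000, 0.0000, 0.9950]]

c_1 = (-2, 1, -2); ‖c_1‖ = 3.0000, so q_1 = (-0.6667, 0.3333, -0.6667).
q_1·c_2 = (-0.6667)·1 + 0.3333·3 + (-0.6667)·(-2) = 1.6667.
u_2 = c_2 − 1.6667·q_1 = (2.1111, 2.4444, -0.8889).
‖u_2‖ = 3.3500, so q_2 = (0.6302, 0.7297, -0.2653).
q_1·c_3 = (-0.6667)·(-4) + 0.3333·(-1) + (-0.6667)·0 = 2.3333; q_2·c_3 = 0.6302·(-4) + 0.7297·(-1) + (-0.2653)·0 = -3.2505.
u_3 = c_3 − 2.3333·q_1 + 3.2505·q_2 = (-0.3960, 0.5941, 0.6931).
‖u_3‖ = 0.9950, so q_3 = (-0.3980, 0.5970, 0.6965).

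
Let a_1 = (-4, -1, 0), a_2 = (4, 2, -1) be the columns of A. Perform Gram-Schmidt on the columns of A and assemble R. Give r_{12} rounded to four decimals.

r_{12} = -4.3656

a_1 = (-4, -1, 0); ‖a_1‖ = 4.1231, so e_1 = (-0.9701, -0.2425, 0.0000).
r_{12} = e_1·a_2 = -4.3656.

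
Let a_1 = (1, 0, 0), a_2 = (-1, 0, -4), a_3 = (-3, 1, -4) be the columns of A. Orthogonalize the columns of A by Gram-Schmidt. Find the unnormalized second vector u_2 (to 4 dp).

a_1 = (1, 0, 0); ‖a_1‖ = 1.0000, so e_1 = (1.0000, 0.0000, 0.0000).
e_1·a_2 = 1.0000·(-1) + 0.0000·0 + 0.0000·(-4) = -1.0000.
u_2 = a_2 + 1.0000·e_1 = (0.0000, 0.0000, -4.0000).

u_2 = (0.0000, 0.0000, -4.0000)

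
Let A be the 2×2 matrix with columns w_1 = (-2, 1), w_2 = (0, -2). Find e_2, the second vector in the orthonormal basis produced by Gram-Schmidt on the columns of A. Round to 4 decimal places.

w_1 = (-2, 1); ‖w_1‖ = 2.2361, so e_1 = (-0.8944, 0.4472).
e_1·w_2 = (-0.8944)·0 + 0.4472·(-2) = -0.8944.
u_2 = w_2 + 0.8944·e_1 = (-0.8000, -1.6000).
‖u_2‖ = 1.7889, so e_2 = (-0.4472, -0.8944).

e_2 = (-0.4472, -0.8944)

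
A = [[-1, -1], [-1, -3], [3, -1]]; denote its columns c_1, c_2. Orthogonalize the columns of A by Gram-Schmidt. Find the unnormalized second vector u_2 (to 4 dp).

u_2 = (-0.9091, -2.9091, -1.2727)

e_1 = c_1/‖c_1‖ = (-1, -1, 3)/3.3166 = (-0.3015, -0.3015, 0.9045).
r_{12} = e_1·c_2 = 0.3015.
u_2 = c_2 − 0.3015·e_1 = (-0.9091, -2.9091, -1.2727).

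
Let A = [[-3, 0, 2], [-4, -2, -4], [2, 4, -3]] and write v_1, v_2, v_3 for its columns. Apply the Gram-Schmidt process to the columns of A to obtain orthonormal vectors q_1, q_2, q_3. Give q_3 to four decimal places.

v_1 = (-3, -4, 2); ‖v_1‖ = 5.3852, so q_1 = (-0.5571, -0.7428, 0.3714).
q_1·v_2 = (-0.5571)·0 + (-0.7428)·(-2) + 0.3714·4 = 2.9711.
u_2 = v_2 − 2.9711·q_1 = (1.6552, 0.2069, 2.8966).
‖u_2‖ = 3.3425, so q_2 = (0.4952, 0.0619, 0.8666).
q_1·v_3 = (-0.5571)·2 + (-0.7428)·(-4) + 0.3714·(-3) = 0.7428; q_2·v_3 = 0.4952·2 + 0.0619·(-4) + 0.8666·(-3) = -1.8570.
u_3 = v_3 − 0.7428·q_1 + 1.8570·q_2 = (3.3333, -3.3333, -1.6667).
‖u_3‖ = 5.0000, so q_3 = (0.6667, -0.6667, -0.3333).

q_3 = (0.6667, -0.6667, -0.3333)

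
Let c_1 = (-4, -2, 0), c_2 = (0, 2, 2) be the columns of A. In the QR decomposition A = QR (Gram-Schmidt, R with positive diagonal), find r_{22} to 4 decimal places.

r_{22} = 2.6833

c_1 = (-4, -2, 0); ‖c_1‖ = 4.4721, so e_1 = (-0.8944, -0.4472, 0.0000).
e_1·c_2 = (-0.8944)·0 + (-0.4472)·2 + 0.0000·2 = -0.8944.
u_2 = c_2 + 0.8944·e_1 = (-0.8000, 1.6000, 2.0000).
r_{22} = ‖u_2‖ = 2.6833.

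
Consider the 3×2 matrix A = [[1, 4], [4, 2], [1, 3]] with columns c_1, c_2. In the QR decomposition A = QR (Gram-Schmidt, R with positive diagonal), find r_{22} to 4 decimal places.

c_1 = (1, 4, 1); ‖c_1‖ = 4.2426, so q_1 = (0.2357, 0.9428, 0.2357).
q_1·c_2 = 0.2357·4 + 0.9428·2 + 0.2357·3 = 3.5355.
u_2 = c_2 − 3.5355·q_1 = (3.1667, -1.3333, 2.1667).
r_{22} = ‖u_2‖ = 4.0620.

r_{22} = 4.0620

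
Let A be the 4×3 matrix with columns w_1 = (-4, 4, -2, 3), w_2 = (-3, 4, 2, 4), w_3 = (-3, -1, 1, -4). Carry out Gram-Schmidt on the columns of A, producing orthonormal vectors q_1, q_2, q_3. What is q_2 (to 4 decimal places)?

w_1 = (-4, 4, -2, 3); ‖w_1‖ = 6.7082, so q_1 = (-0.5963, 0.5963, -0.2981, 0.4472).
q_1·w_2 = (-0.5963)·(-3) + 0.5963·4 + (-0.2981)·2 + 0.4472·4 = 5.3666.
u_2 = w_2 − 5.3666·q_1 = (0.2000, 0.8000, 3.6000, 1.6000).
‖u_2‖ = 4.0249, so q_2 = (0.0497, 0.1988, 0.8944, 0.3975).

q_2 = (0.0497, 0.1988, 0.8944, 0.3975)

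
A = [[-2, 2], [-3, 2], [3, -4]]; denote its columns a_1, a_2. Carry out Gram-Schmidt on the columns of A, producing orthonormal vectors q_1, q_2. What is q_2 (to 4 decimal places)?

q_2 = (0.0000, -0.7071, -0.7071)

q_1 = a_1/‖a_1‖ = (-2, -3, 3)/4.6904 = (-0.4264, -0.6396, 0.6396).
r_{12} = q_1·a_2 = -4.6904.
u_2 = a_2 + 4.6904·q_1 = (0.0000, -1.0000, -1.0000).
‖u_2‖ = 1.4142, so q_2 = (0.0000, -0.7071, -0.7071).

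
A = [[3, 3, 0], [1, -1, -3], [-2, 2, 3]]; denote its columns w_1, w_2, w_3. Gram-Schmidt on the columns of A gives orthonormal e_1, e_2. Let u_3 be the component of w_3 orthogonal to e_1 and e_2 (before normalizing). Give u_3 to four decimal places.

w_1 = (3, 1, -2); ‖w_1‖ = 3.7417, so e_1 = (0.8018, 0.2673, -0.5345).
e_1·w_2 = 0.8018·3 + 0.2673·(-1) + (-0.5345)·2 = 1.0690.
u_2 = w_2 − 1.0690·e_1 = (2.1429, -1.2857, 2.5714).
‖u_2‖ = 3.5857, so e_2 = (0.5976, -0.3586, 0.7171).
e_1·w_3 = 0.8018·0 + 0.2673·(-3) + (-0.5345)·3 = -2.4054; e_2·w_3 = 0.5976·0 + (-0.3586)·(-3) + 0.7171·3 = 3.2271.
u_3 = w_3 + 2.4054·e_1 − 3.2271·e_2 = (0.0000, -1.2000, -0.6000).

u_3 = (0.0000, -1.2000, -0.6000)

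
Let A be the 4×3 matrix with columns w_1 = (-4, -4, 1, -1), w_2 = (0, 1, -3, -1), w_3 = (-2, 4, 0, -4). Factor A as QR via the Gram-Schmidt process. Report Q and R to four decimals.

w_1 = (-4, -4, 1, -1); ‖w_1‖ = 5.8310, so q_1 = (-0.6860, -0.6860, 0.1715, -0.1715).
q_1·w_2 = (-0.6860)·0 + (-0.6860)·1 + 0.1715·(-3) + (-0.1715)·(-1) = -1.0290.
u_2 = w_2 + 1.0290·q_1 = (-0.7059, 0.2941, -2.8235, -1.1765).
‖u_2‖ = 3.1530, so q_2 = (-0.2239, 0.0933, -0.8955, -0.3731).
q_1·w_3 = (-0.6860)·(-2) + (-0.6860)·4 + 0.1715·0 + (-0.1715)·(-4) = -0.6860; q_2·w_3 = (-0.2239)·(-2) + 0.0933·4 + (-0.8955)·0 + (-0.3731)·(-4) = 2.3134.
u_3 = w_3 + 0.6860·q_1 − 2.3134·q_2 = (-1.9527, 3.3136, 2.1893, -3.2544).
‖u_3‖ = 5.4934, so q_3 = (-0.3555, 0.6032, 0.3985, -0.5924).

Q = [[-0.6860, -0.2239, -0.3555], [-0.6860, 0.0933, 0.6032], [0.1715, -0.8955, 0.3985], [-0.1715, -0.3731, -0.5924]], R = [[5.8310, -1.0290, -0.6860], [0.0000, 3.1530, 2.3134], [0.0000, 0.0000, 5.4934]]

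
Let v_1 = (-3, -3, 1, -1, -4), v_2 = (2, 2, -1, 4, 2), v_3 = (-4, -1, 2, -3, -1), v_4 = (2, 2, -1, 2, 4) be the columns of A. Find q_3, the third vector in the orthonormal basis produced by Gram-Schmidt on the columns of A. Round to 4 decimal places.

q_3 = (-0.7539, 0.3404, 0.3970, 0.1158, 0.3804)

q_1 = v_1/‖v_1‖ = (-3, -3, 1, -1, -4)/6.0000 = (-0.5000, -0.5000, 0.1667, -0.1667, -0.6667).
r_{12} = q_1·v_2 = -4.1667.
u_2 = v_2 + 4.1667·q_1 = (-0.0833, -0.0833, -0.3056, 3.3056, -0.7778).
‖u_2‖ = 3.4116, so q_2 = (-0.0244, -0.0244, -0.0896, 0.9689, -0.2280).
r_{13} = q_1·v_3 = 4.0000; r_{23} = q_2·v_3 = -2.7358.
u_3 = v_3 − 4.0000·q_1 + 2.7358·q_2 = (-2.0668, 0.9332, 1.0883, 0.3174, 1.0430).
‖u_3‖ = 2.7414, so q_3 = (-0.7539, 0.3404, 0.3970, 0.1158, 0.3804).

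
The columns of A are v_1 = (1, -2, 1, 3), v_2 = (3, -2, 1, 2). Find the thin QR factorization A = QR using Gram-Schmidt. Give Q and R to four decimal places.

e_1 = v_1/‖v_1‖ = (1, -2, 1, 3)/3.8730 = (0.2582, -0.5164, 0.2582, 0.7746).
r_{12} = e_1·v_2 = 3.6148.
u_2 = v_2 − 3.6148·e_1 = (2.0667, -0.1333, 0.0667, -0.8000).
‖u_2‖ = 2.2211, so e_2 = (0.9305, -0.0600, 0.0300, -0.3602).

Q = [[0.2582, 0.9305], [-0.5164, -0.0600], [0.2582, 0.0300], [0.7746, -0.3602]], R = [[3.8730, 3.6148], [0.0000, 2.2211]]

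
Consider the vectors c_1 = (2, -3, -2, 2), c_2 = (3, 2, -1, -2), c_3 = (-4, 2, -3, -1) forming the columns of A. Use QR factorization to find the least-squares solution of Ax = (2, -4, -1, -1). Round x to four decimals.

c_1 = (2, -3, -2, 2); ‖c_1‖ = 4.5826, so q_1 = (0.4364, -0.6547, -0.4364, 0.4364).
q_1·c_2 = 0.4364·3 + (-0.6547)·2 + (-0.4364)·(-1) + 0.4364·(-2) = -0.4364.
u_2 = c_2 + 0.4364·q_1 = (3.1905, 1.7143, -1.1905, -1.8095).
‖u_2‖ = 4.2201, so q_2 = (0.7560, 0.4062, -0.2821, -0.4288).
q_1·c_3 = 0.4364·(-4) + (-0.6547)·2 + (-0.4364)·(-3) + 0.4364·(-1) = -2.1822; q_2·c_3 = 0.7560·(-4) + 0.4062·2 + (-0.2821)·(-3) + (-0.4288)·(-1) = -0.9366.
u_3 = c_3 + 2.1822·q_1 + 0.9366·q_2 = (-2.3396, 0.9519, -4.2166, -0.4492).
‖u_3‖ = 4.9357, so q_3 = (-0.4740, 0.1929, -0.8543, -0.0910).
Qᵀb = (3.4915, 0.5980, -0.7741).
Back-substitute: x_3 = -0.7741/4.9357 = -0.1568.
x_2 = (0.5980 + 0.9366·(-0.1568))/4.2201 = 0.1069.
x_1 = (3.4915 + 0.4364·0.1069 + 2.1822·(-0.1568))/4.5826 = 0.6974.

x = (0.6974, 0.1069, -0.1568)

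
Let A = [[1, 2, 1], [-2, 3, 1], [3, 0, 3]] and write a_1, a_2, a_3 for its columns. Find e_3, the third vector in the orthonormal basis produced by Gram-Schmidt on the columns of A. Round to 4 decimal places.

e_3 = (-0.6985, 0.4657, 0.5433)

a_1 = (1, -2, 3); ‖a_1‖ = 3.7417, so e_1 = (0.2673, -0.5345, 0.8018).
e_1·a_2 = 0.2673·2 + (-0.5345)·3 + 0.8018·0 = -1.0690.
u_2 = a_2 + 1.0690·e_1 = (2.2857, 2.4286, 0.8571).
‖u_2‖ = 3.4434, so e_2 = (0.6638, 0.7053, 0.2489).
e_1·a_3 = 0.2673·1 + (-0.5345)·1 + 0.8018·3 = 2.1381; e_2·a_3 = 0.6638·1 + 0.7053·1 + 0.2489·3 = 2.1158.
u_3 = a_3 − 2.1381·e_1 − 2.1158·e_2 = (-0.9759, 0.6506, 0.7590).
‖u_3‖ = 1.3971, so e_3 = (-0.6985, 0.4657, 0.5433).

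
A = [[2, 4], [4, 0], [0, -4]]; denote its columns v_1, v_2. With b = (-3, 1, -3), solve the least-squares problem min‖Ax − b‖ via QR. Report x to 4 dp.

x = (-0.1111, 0.0278)

v_1 = (2, 4, 0); ‖v_1‖ = 4.4721, so e_1 = (0.4472, 0.8944, 0.0000).
e_1·v_2 = 0.4472·4 + 0.8944·0 + 0.0000·(-4) = 1.7889.
u_2 = v_2 − 1.7889·e_1 = (3.2000, -1.6000, -4.0000).
‖u_2‖ = 5.3666, so e_2 = (0.5963, -0.2981, -0.7454).
Qᵀb = (-0.4472, 0.1491).
Back-substitute: x_2 = 0.1491/5.3666 = 0.0278.
x_1 = (-0.4472 − 1.7889·0.0278)/4.4721 = -0.1111.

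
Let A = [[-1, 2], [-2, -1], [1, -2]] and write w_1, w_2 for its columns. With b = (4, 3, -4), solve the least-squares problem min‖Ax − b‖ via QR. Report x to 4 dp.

e_1 = w_1/‖w_1‖ = (-1, -2, 1)/2.4495 = (-0.4082, -0.8165, 0.4082).
r_{12} = e_1·w_2 = -0.8165.
u_2 = w_2 + 0.8165·e_1 = (1.6667, -1.6667, -1.6667).
‖u_2‖ = 2.8868, so e_2 = (0.5774, -0.5774, -0.5774).
Qᵀb = (-5.7155, 2.8868).
Back-substitute: x_2 = 2.8868/2.8868 = 1.0000.
x_1 = (-5.7155 + 0.8165·1.0000)/2.4495 = -2.0000.

x = (-2.0000, 1.0000)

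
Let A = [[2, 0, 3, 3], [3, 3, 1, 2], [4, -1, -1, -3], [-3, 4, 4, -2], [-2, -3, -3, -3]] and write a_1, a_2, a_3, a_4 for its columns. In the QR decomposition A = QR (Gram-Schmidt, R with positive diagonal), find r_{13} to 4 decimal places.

e_1 = a_1/‖a_1‖ = (2, 3, 4, -3, -2)/6.4807 = (0.3086, 0.4629, 0.6172, -0.4629, -0.3086).
r_{13} = e_1·a_3 = -0.1543.

r_{13} = -0.1543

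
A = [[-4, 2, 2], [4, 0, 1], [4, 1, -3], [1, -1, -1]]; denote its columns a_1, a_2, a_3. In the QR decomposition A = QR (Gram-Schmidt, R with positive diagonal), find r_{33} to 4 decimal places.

r_{33} = 3.0148

a_1 = (-4, 4, 4, 1); ‖a_1‖ = 7.0000, so q_1 = (-0.5714, 0.5714, 0.5714, 0.1429).
q_1·a_2 = (-0.5714)·2 + 0.5714·0 + 0.5714·1 + 0.1429·(-1) = -0.7143.
u_2 = a_2 + 0.7143·q_1 = (1.5918, 0.4082, 1.4082, -0.8980).
‖u_2‖ = 2.3430, so q_2 = (0.6794, 0.1742, 0.6010, -0.3832).
q_1·a_3 = (-0.5714)·2 + 0.5714·1 + 0.5714·(-3) + 0.1429·(-1) = -2.4286; q_2·a_3 = 0.6794·2 + 0.1742·1 + 0.6010·(-3) + (-0.3832)·(-1) = 0.1132.
u_3 = a_3 + 2.4286·q_1 − 0.1132·q_2 = (0.5353, 2.3680, -1.6803, -0.6097).
r_{33} = ‖u_3‖ = 3.0148.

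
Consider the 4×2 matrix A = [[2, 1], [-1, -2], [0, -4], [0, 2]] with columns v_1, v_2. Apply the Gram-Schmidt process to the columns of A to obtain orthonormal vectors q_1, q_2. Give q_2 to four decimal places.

q_2 = (-0.1285, -0.2570, -0.8567, 0.4284)

q_1 = v_1/‖v_1‖ = (2, -1, 0, 0)/2.2361 = (0.8944, -0.4472, 0.0000, 0.0000).
r_{12} = q_1·v_2 = 1.7889.
u_2 = v_2 − 1.7889·q_1 = (-0.6000, -1.2000, -4.0000, 2.0000).
‖u_2‖ = 4.6690, so q_2 = (-0.1285, -0.2570, -0.8567, 0.4284).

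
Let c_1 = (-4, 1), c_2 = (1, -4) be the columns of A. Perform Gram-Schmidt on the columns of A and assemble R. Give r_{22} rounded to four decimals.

q_1 = c_1/‖c_1‖ = (-4, 1)/4.1231 = (-0.9701, 0.2425).
r_{12} = q_1·c_2 = -1.9403.
u_2 = c_2 + 1.9403·q_1 = (-0.8824, -3.5294).
r_{22} = ‖u_2‖ = 3.6380.

r_{22} = 3.6380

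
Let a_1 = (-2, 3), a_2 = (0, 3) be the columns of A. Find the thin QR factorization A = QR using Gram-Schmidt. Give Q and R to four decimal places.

a_1 = (-2, 3); ‖a_1‖ = 3.6056, so e_1 = (-0.5547, 0.8321).
e_1·a_2 = (-0.5547)·0 + 0.8321·3 = 2.4962.
u_2 = a_2 − 2.4962·e_1 = (1.3846, 0.9231).
‖u_2‖ = 1.6641, so e_2 = (0.8321, 0.5547).

Q = [[-0.5547, 0.8321], [0.8321, 0.5547]], R = [[3.6056, 2.4962], [0.0000, 1.6641]]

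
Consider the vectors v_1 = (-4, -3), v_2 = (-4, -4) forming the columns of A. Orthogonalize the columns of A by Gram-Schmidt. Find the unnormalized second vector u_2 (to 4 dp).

q_1 = v_1/‖v_1‖ = (-4, -3)/5.0000 = (-0.8000, -0.6000).
r_{12} = q_1·v_2 = 5.6000.
u_2 = v_2 − 5.6000·q_1 = (0.4800, -0.6400).

u_2 = (0.4800, -0.6400)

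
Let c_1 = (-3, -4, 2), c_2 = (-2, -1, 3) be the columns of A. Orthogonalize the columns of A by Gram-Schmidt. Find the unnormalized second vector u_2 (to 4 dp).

u_2 = (-0.3448, 1.2069, 1.8966)

c_1 = (-3, -4, 2); ‖c_1‖ = 5.3852, so e_1 = (-0.5571, -0.7428, 0.3714).
e_1·c_2 = (-0.5571)·(-2) + (-0.7428)·(-1) + 0.3714·3 = 2.9711.
u_2 = c_2 − 2.9711·e_1 = (-0.3448, 1.2069, 1.8966).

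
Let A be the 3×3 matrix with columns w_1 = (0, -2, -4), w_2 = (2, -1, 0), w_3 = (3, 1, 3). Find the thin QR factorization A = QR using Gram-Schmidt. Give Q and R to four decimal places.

Q = [[0.0000, 0.9129, 0.4082], [-0.4472, -0.3651, 0.8165], [-0.8944, 0.1826, -0.4082]], R = [[4.4721, 0.4472, -3.1305], [0.0000, 2.1909, 2.9212], [0.0000, 0.0000, 0.8165]]

w_1 = (0, -2, -4); ‖w_1‖ = 4.4721, so q_1 = (0.0000, -0.4472, -0.8944).
q_1·w_2 = 0.0000·2 + (-0.4472)·(-1) + (-0.8944)·0 = 0.4472.
u_2 = w_2 − 0.4472·q_1 = (2.0000, -0.8000, 0.4000).
‖u_2‖ = 2.1909, so q_2 = (0.9129, -0.3651, 0.1826).
q_1·w_3 = 0.0000·3 + (-0.4472)·1 + (-0.8944)·3 = -3.1305; q_2·w_3 = 0.9129·3 + (-0.3651)·1 + 0.1826·3 = 2.9212.
u_3 = w_3 + 3.1305·q_1 − 2.9212·q_2 = (0.3333, 0.6667, -0.3333).
‖u_3‖ = 0.8165, so q_3 = (0.4082, 0.8165, -0.4082).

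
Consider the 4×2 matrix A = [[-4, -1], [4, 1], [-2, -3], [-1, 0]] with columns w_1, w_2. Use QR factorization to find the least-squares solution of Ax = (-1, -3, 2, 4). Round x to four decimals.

w_1 = (-4, 4, -2, -1); ‖w_1‖ = 6.0828, so q_1 = (-0.6576, 0.6576, -0.3288, -0.1644).
q_1·w_2 = (-0.6576)·(-1) + 0.6576·1 + (-0.3288)·(-3) + (-0.1644)·0 = 2.3016.
u_2 = w_2 − 2.3016·q_1 = (0.5135, -0.5135, -2.2432, 0.3784).
‖u_2‖ = 2.3880, so q_2 = (0.2150, -0.2150, -0.9394, 0.1584).
Qᵀb = (-2.6304, -0.8149).
Back-substitute: x_2 = -0.8149/2.3880 = -0.3412.
x_1 = (-2.6304 − 2.3016·(-0.3412))/6.0828 = -0.3033.

x = (-0.3033, -0.3412)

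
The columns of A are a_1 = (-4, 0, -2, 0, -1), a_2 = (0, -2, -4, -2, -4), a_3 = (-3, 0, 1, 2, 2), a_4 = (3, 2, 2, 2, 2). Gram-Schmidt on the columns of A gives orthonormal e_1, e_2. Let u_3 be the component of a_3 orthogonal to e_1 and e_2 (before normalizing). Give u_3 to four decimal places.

e_1 = a_1/‖a_1‖ = (-4, 0, -2, 0, -1)/4.5826 = (-0.8729, 0.0000, -0.4364, 0.0000, -0.2182).
r_{12} = e_1·a_2 = 2.6186.
u_2 = a_2 − 2.6186·e_1 = (2.2857, -2.0000, -2.8571, -2.0000, -3.4286).
‖u_2‖ = 5.7570, so e_2 = (0.3970, -0.3474, -0.4963, -0.3474, -0.5956).
r_{13} = e_1·a_3 = 1.7457; r_{23} = e_2·a_3 = -3.5733.
u_3 = a_3 − 1.7457·e_1 + 3.5733·e_2 = (-0.0575, -1.2414, -0.0115, 0.7586, 0.2529).

u_3 = (-0.0575, -1.2414, -0.0115, 0.7586, 0.2529)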